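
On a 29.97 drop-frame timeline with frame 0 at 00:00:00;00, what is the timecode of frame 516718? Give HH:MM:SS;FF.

04:47:21;06

Each 10-minute DF block holds 10 × 60 × 30 − 9 × 2 = 17982 frames. 516718 ÷ 17982 → 28 full blocks, remainder 13222.
Within the partial block the first minute is 1800 frames and each further minute 1798, so 7 further minute boundaries passed. Total skipped labels = 18 × 28 + 2 × 7 = 518.
Non-drop label index = 516718 + 518 = 517236; at 30 labels/s that is 04:47:21:06, i.e. DF 04:47:21;06.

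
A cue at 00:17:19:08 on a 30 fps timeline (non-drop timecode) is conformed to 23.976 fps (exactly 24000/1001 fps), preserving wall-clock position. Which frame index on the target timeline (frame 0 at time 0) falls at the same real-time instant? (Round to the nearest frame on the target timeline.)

Source frame index: (0×3600 + 17×60 + 19) × 30 + 8 = 31178.
Real time: 31178 / (30) = 15589/15 s.
Target frame: (15589/15) × (24000/1001) = 3563200/143 ≈ 24917.483 → 24917.

frame 24917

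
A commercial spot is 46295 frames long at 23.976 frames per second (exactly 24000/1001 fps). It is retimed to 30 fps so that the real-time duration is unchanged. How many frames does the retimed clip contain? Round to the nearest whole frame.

Frames at target rate = 46295 × (30) / (24000/1001) = 9268259/160 ≈ 57926.619.
Nearest whole frame: 57927.

57927 frames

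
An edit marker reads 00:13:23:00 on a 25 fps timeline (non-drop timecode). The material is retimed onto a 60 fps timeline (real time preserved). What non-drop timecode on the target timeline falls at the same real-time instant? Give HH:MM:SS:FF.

00:13:23:00

Source frame index: (0×3600 + 13×60 + 23) × 25 + 0 = 20075.
Real time: 20075 / (25) = 803 s.
Target frame: (803) × (60) = 48180.
At 60 labels/s: frame 48180 → 00:13:23:00.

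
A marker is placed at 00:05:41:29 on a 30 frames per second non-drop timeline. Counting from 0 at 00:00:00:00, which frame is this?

Total seconds to the label: (0 × 3600 + 5 × 60 + 41) = 341.
Frame index = 341 × 30 + 29 = 10259.

frame 10259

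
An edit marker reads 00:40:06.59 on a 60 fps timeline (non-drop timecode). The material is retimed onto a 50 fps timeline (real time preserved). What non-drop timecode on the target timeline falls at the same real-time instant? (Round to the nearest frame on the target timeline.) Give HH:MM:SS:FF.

Source frame index: (0×3600 + 40×60 + 6) × 60 + 59 = 144419.
Real time: 144419 / (60) = 144419/60 s.
Target frame: (144419/60) × (50) = 722095/6 ≈ 120349.167 → 120349.
At 50 labels/s: frame 120349 → 00:40:06:49.

00:40:06:49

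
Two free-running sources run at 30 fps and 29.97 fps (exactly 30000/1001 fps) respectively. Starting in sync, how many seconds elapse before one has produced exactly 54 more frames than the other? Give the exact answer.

1801.8 seconds

The gap grows by |30000/1001 − 30| = 30/1001 frames per second.
Time for a 54-frame gap: 54 ÷ (30/1001) = 1801.8 s.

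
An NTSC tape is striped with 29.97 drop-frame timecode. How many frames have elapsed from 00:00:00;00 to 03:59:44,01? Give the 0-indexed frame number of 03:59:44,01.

431089

As if non-drop at 30 labels/s: (3 × 3600 + 59 × 60 + 44) × 30 + 1 = 431521.
Minute boundaries passed: 239; those not divisible by 10: 239 − 23 = 216; dropped labels = 2 × 216 = 432.
Actual frame index = 431521 − 432 = 431089.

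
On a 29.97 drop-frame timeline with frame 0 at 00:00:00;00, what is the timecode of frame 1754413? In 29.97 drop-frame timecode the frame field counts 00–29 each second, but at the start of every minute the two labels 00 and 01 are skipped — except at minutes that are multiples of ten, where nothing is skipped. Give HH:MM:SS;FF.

16:15:38;29

Each 10-minute DF block holds 10 × 60 × 30 − 9 × 2 = 17982 frames. 1754413 ÷ 17982 → 97 full blocks, remainder 10159.
Within the partial block the first minute is 1800 frames and each further minute 1798, so 5 further minute boundaries passed. Total skipped labels = 18 × 97 + 2 × 5 = 1756.
Non-drop label index = 1754413 + 1756 = 1756169; at 30 labels/s that is 16:15:38:29, i.e. DF 16:15:38;29.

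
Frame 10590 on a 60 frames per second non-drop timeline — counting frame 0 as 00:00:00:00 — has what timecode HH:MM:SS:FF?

10590 ÷ 60 = 176 full seconds, remainder 30 frames.
176 s = 0 h 2 min 56 s.
Timecode: 00:02:56:30.

00:02:56:30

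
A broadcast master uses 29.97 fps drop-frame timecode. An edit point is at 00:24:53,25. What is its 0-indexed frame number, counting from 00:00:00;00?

44771

As if non-drop at 30 labels/s: (0 × 3600 + 24 × 60 + 53) × 30 + 25 = 44815.
Minute boundaries passed: 24; those not divisible by 10: 24 − 2 = 22; dropped labels = 2 × 22 = 44.
Actual frame index = 44815 − 44 = 44771.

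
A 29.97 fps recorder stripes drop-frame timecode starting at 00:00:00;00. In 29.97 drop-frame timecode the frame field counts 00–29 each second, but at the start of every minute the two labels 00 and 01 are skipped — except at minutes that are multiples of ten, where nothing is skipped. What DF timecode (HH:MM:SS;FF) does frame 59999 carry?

00:33:21;29

Ten DF minutes hold 17982 frames, so frame 59999 lies in block 3 (frames 53946–71927) with 6053 frames into that block.
The block's first minute is 1800 frames and the rest 1798 each; 6053 frames reaches minute 3, so 3 × 18 + 3 × 2 = 60 labels have been skipped so far.
Adding those back, label number 59999 + 60 = 60059 at 30 labels/s is 2001 s + 29 f = 0 h 33 min 21 s frame 29, i.e. 00:33:21;29.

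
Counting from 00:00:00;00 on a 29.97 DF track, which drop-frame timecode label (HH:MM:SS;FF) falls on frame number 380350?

03:31:31;00

Each 10-minute DF block holds 10 × 60 × 30 − 9 × 2 = 17982 frames. 380350 ÷ 17982 → 21 full blocks, remainder 2728.
Within the partial block the first minute is 1800 frames and each further minute 1798, so 1 further minute boundary passed. Total skipped labels = 18 × 21 + 2 × 1 = 380.
Non-drop label index = 380350 + 380 = 380730; at 30 labels/s that is 03:31:31:00, i.e. DF 03:31:31;00.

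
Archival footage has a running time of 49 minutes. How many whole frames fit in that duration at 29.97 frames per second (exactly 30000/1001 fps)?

88111 frames

49 min = 2940 s.
Frames = 2940 × 30000/1001 = 12600000/143 ≈ 88111.8881.
Complete frames: 88111.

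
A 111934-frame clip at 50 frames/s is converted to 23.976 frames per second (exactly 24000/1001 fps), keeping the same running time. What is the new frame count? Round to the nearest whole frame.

Frames at target rate = 111934 × (24000/1001) / (50) = 53728320/1001 ≈ 53674.645.
Nearest whole frame: 53675.

53675 frames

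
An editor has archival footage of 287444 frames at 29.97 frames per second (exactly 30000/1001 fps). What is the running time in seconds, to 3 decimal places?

9591.048 seconds

Running time = 287444 × 1001/30000 = 71932861/7500 s ≈ 9591.048 s.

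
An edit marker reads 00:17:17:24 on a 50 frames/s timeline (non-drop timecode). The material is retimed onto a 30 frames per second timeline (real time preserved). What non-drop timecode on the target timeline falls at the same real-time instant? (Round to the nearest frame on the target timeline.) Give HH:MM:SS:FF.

00:17:17:14

Source frame index: (0×3600 + 17×60 + 17) × 50 + 24 = 51874.
Real time: 51874 / (50) = 25937/25 s.
Target frame: (25937/25) × (30) = 155622/5 ≈ 31124.400 → 31124.
At 30 labels/s: frame 31124 → 00:17:17:14.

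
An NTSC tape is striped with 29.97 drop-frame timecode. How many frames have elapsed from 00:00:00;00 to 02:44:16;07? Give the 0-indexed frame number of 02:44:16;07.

295391

Complete 10-minute blocks: 16, each 17982 frames → 287712.
Remaining 4 whole minutes in the current block: 1800 + 3 × 1798 = 7194 frames.
Within the current minute: 16 × 30 + 7 − 2 = 485 (labels ;00/;01 skipped at this minute). Total = 287712 + 7194 + 485 = 295391.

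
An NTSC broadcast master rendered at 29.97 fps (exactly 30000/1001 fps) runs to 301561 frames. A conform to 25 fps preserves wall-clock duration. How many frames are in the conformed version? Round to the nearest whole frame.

Frames at target rate = 301561 × (25) / (30000/1001) = 301862561/1200 ≈ 251552.134.
Nearest whole frame: 251552.

251552 frames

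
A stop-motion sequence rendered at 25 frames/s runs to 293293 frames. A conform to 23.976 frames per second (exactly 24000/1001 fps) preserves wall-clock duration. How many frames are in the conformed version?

Target frames = source frames × (target rate / source rate) = 293293 × (24000/1001)/(25) = 293293 × 960/1001 = 281280.

281280 frames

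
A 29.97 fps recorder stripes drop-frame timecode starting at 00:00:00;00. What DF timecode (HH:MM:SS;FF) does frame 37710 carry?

Ten DF minutes hold 17982 frames, so frame 37710 lies in block 2 (frames 35964–53945) with 1746 frames into that block.
The block's first minute is 1800 frames and the rest 1798 each; 1746 frames reaches minute 0, so 2 × 18 + 0 × 2 = 36 labels have been skipped so far.
Adding those back, label number 37710 + 36 = 37746 at 30 labels/s is 1258 s + 6 f = 0 h 20 min 58 s frame 6, i.e. 00:20:58;06.

00:20:58;06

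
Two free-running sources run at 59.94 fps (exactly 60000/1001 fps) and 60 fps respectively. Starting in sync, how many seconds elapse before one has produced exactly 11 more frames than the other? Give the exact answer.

The gap grows by |60 − 60000/1001| = 60/1001 frames per second.
Time for a 11-frame gap: 11 ÷ (60/1001) = 11011/60 s.

11011/60 seconds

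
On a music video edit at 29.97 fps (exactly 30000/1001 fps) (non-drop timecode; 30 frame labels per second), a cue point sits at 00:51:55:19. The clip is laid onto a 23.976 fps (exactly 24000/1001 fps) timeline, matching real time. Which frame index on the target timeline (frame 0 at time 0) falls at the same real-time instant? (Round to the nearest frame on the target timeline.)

frame 74775

Source frame index: (0×3600 + 51×60 + 55) × 30 + 19 = 93469.
Real time: 93469 / (30000/1001) = 93562469/30000 s.
Target frame: (93562469/30000) × (24000/1001) = 373876/5 ≈ 74775.200 → 74775.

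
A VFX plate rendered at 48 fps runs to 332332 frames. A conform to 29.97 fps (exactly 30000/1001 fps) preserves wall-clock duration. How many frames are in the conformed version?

Target frames = source frames × (target rate / source rate) = 332332 × (30000/1001)/(48) = 332332 × 625/1001 = 207500.

207500 frames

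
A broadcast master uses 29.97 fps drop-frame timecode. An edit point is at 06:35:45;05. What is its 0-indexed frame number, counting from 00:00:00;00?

Complete 10-minute blocks: 39, each 17982 frames → 701298.
Remaining 5 whole minutes in the current block: 1800 + 4 × 1798 = 8992 frames.
Within the current minute: 45 × 30 + 5 − 2 = 1353 (labels ;00/;01 skipped at this minute). Total = 701298 + 8992 + 1353 = 711643.

711643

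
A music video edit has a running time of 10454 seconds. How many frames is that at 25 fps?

261350 frames

Frames = 10454 × 25 = 261350.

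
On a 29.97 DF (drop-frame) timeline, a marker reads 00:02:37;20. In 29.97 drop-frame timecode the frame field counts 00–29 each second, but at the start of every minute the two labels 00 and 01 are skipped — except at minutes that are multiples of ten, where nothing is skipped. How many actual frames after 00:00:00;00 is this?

As if non-drop at 30 labels/s: (0 × 3600 + 2 × 60 + 37) × 30 + 20 = 4730.
Minute boundaries passed: 2; those not divisible by 10: 2 − 0 = 2; dropped labels = 2 × 2 = 4.
Actual frame index = 4730 − 4 = 4726.

4726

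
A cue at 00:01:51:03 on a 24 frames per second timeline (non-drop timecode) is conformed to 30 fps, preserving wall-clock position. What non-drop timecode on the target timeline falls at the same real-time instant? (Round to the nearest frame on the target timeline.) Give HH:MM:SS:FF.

00:01:51:04

Source frame index: (0×3600 + 1×60 + 51) × 24 + 3 = 2667.
Real time: 2667 / (24) = 889/8 s.
Target frame: (889/8) × (30) = 13335/4 ≈ 3333.750 → 3334.
At 30 labels/s: frame 3334 → 00:01:51:04.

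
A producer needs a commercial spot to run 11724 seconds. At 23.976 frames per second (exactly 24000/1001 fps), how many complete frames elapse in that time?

Frames = 11724 × 24000/1001 = 281376000/1001 ≈ 281094.9051.
Complete frames: 281094.

281094 frames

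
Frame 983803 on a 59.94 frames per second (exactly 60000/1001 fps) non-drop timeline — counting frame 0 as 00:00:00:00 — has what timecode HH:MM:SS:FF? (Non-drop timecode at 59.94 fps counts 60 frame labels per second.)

983803 ÷ 60 = 16396 full seconds, remainder 43 frames.
16396 s = 4 h 33 min 16 s.
Timecode: 04:33:16:43.

04:33:16:43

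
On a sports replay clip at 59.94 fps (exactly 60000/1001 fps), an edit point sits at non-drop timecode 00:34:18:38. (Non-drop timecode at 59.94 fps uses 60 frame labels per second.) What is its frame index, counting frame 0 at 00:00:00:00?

Total seconds to the label: (0 × 3600 + 34 × 60 + 18) = 2058.
Frame index = 2058 × 60 + 38 = 123518.

123518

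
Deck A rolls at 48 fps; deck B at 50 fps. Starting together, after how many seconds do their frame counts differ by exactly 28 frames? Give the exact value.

The gap grows by |50 − 48| = 2 frames per second.
Time for a 28-frame gap: 28 ÷ (2) = 14 s.

14 seconds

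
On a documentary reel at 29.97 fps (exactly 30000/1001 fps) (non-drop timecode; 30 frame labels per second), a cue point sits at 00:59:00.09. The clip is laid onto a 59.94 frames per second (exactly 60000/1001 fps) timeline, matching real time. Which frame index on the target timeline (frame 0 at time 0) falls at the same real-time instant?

Source frame index: (0×3600 + 59×60 + 0) × 30 + 9 = 106209.
Real time: 106209 / (30000/1001) = 35438403/10000 s.
Target frame: (35438403/10000) × (60000/1001) = 212418.

frame 212418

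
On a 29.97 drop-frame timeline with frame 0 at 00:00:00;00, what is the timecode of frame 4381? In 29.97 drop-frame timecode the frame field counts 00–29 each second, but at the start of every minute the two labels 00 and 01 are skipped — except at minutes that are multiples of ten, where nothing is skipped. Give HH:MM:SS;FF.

Ten DF minutes hold 17982 frames, so frame 4381 lies in block 0 (frames 0–17981) with 4381 frames into that block.
The block's first minute is 1800 frames and the rest 1798 each; 4381 frames reaches minute 2, so 0 × 18 + 2 × 2 = 4 labels have been skipped so far.
Adding those back, label number 4381 + 4 = 4385 at 30 labels/s is 146 s + 5 f = 0 h 2 min 26 s frame 5, i.e. 00:02:26;05.

00:02:26;05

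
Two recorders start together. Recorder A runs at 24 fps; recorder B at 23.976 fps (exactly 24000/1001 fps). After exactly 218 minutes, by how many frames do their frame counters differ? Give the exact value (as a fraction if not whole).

313920/1001 frames

218 min = 13080 s.
A emits 24 × 13080 = 313920 frames; B emits 24000/1001 × 13080 = 313920000/1001.
Difference = 313920/1001 frames (≈ 313.6064); B is behind A.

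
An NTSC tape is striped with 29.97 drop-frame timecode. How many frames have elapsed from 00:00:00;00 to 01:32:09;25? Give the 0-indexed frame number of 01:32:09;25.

As if non-drop at 30 labels/s: (1 × 3600 + 32 × 60 + 9) × 30 + 25 = 165895.
Minute boundaries passed: 92; those not divisible by 10: 92 − 9 = 83; dropped labels = 2 × 83 = 166.
Actual frame index = 165895 − 166 = 165729.

165729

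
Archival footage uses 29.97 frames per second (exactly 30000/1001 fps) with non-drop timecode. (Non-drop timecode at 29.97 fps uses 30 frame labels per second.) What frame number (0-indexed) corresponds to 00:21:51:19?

Total seconds to the label: (0 × 3600 + 21 × 60 + 51) = 1311.
Frame index = 1311 × 30 + 19 = 39349.

frame 39349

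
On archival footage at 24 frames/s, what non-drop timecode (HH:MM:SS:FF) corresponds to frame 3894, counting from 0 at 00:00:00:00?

00:02:42:06

3894 ÷ 24 = 162 full seconds, remainder 6 frames.
162 s = 0 h 2 min 42 s.
Timecode: 00:02:42:06.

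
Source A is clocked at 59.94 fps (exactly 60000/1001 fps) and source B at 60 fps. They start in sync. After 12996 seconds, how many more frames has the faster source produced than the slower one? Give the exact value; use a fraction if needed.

779760/1001 frames

A emits 60000/1001 × 12996 = 779760000/1001 frames; B emits 60 × 12996 = 779760.
Difference = 779760/1001 frames (≈ 778.9810); B is ahead of A.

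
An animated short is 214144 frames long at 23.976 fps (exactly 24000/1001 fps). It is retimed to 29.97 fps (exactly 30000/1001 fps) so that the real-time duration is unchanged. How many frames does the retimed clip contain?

Target frames = source frames × (target rate / source rate) = 214144 × (30000/1001)/(24000/1001) = 214144 × 5/4 = 267680.

267680 frames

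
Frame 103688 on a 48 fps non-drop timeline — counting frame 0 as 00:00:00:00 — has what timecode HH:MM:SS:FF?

103688 ÷ 48 = 2160 full seconds, remainder 8 frames.
2160 s = 0 h 36 min 0 s.
Timecode: 00:36:00:08.

00:36:00:08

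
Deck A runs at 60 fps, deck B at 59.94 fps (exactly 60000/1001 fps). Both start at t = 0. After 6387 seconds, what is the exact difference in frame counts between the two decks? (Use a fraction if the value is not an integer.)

A emits 60 × 6387 = 383220 frames; B emits 60000/1001 × 6387 = 383220000/1001.
Difference = 383220/1001 frames (≈ 382.8372); B is behind A.

383220/1001 frames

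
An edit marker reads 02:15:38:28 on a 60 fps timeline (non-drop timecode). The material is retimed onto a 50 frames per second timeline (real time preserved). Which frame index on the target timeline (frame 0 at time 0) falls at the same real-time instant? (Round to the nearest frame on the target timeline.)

frame 406923

Source frame index: (2×3600 + 15×60 + 38) × 60 + 28 = 488308.
Real time: 488308 / (60) = 122077/15 s.
Target frame: (122077/15) × (50) = 1220770/3 ≈ 406923.333 → 406923.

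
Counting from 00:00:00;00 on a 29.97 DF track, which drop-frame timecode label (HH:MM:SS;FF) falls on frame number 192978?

01:47:19;02

Ten DF minutes hold 17982 frames, so frame 192978 lies in block 10 (frames 179820–197801) with 13158 frames into that block.
The block's first minute is 1800 frames and the rest 1798 each; 13158 frames reaches minute 7, so 10 × 18 + 7 × 2 = 194 labels have been skipped so far.
Adding those back, label number 192978 + 194 = 193172 at 30 labels/s is 6439 s + 2 f = 1 h 47 min 19 s frame 2, i.e. 01:47:19;02.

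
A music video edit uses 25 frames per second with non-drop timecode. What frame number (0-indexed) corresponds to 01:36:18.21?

144471

Total seconds to the label: (1 × 3600 + 36 × 60 + 18) = 5778.
Frame index = 5778 × 25 + 21 = 144471.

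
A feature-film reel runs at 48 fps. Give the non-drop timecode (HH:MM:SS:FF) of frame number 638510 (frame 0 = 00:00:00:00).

03:41:42:14

638510 ÷ 48 = 13302 full seconds, remainder 14 frames.
13302 s = 3 h 41 min 42 s.
Timecode: 03:41:42:14.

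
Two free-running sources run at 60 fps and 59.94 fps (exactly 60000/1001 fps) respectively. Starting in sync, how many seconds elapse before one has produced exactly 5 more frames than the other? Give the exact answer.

The gap grows by |60000/1001 − 60| = 60/1001 frames per second.
Time for a 5-frame gap: 5 ÷ (60/1001) = 1001/12 s.

1001/12 seconds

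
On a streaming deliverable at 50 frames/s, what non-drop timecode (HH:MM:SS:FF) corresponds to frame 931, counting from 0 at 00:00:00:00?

931 ÷ 50 = 18 full seconds, remainder 31 frames.
18 s = 0 h 0 min 18 s.
Timecode: 00:00:18:31.

00:00:18:31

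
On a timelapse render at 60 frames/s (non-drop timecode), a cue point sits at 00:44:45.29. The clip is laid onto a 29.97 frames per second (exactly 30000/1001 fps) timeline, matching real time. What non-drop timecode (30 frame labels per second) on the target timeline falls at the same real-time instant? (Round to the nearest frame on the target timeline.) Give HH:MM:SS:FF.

00:44:42:24

Source frame index: (0×3600 + 44×60 + 45) × 60 + 29 = 161129.
Real time: 161129 / (60) = 161129/60 s.
Target frame: (161129/60) × (30000/1001) = 80564500/1001 ≈ 80484.016 → 80484.
At 30 labels/s: frame 80484 → 00:44:42:24.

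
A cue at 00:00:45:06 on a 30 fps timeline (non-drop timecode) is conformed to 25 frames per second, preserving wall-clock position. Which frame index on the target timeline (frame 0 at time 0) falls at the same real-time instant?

Source frame index: (0×3600 + 0×60 + 45) × 30 + 6 = 1356.
Real time: 1356 / (30) = 226/5 s.
Target frame: (226/5) × (25) = 1130.

frame 1130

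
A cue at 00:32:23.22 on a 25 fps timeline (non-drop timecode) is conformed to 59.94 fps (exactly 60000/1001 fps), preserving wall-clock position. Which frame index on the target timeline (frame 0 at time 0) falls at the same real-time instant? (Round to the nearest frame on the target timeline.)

frame 116516

Source frame index: (0×3600 + 32×60 + 23) × 25 + 22 = 48597.
Real time: 48597 / (25) = 48597/25 s.
Target frame: (48597/25) × (60000/1001) = 116632800/1001 ≈ 116516.284 → 116516.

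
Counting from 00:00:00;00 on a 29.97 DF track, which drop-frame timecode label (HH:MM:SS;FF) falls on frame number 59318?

Each 10-minute DF block holds 10 × 60 × 30 − 9 × 2 = 17982 frames. 59318 ÷ 17982 → 3 full blocks, remainder 5372.
Within the partial block the first minute is 1800 frames and each further minute 1798, so 2 further minute boundaries passed. Total skipped labels = 18 × 3 + 2 × 2 = 58.
Non-drop label index = 59318 + 58 = 59376; at 30 labels/s that is 00:32:59:06, i.e. DF 00:32:59;06.

00:32:59;06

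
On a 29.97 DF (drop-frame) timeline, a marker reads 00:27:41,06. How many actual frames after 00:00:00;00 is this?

49786

Complete 10-minute blocks: 2, each 17982 frames → 35964.
Remaining 7 whole minutes in the current block: 1800 + 6 × 1798 = 12588 frames.
Within the current minute: 41 × 30 + 6 − 2 = 1234 (labels ;00/;01 skipped at this minute). Total = 35964 + 12588 + 1234 = 49786.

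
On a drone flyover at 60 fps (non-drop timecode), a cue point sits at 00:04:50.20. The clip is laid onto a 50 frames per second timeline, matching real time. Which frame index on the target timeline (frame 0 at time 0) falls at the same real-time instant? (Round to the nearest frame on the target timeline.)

frame 14517

Source frame index: (0×3600 + 4×60 + 50) × 60 + 20 = 17420.
Real time: 17420 / (60) = 871/3 s.
Target frame: (871/3) × (50) = 43550/3 ≈ 14516.667 → 14517.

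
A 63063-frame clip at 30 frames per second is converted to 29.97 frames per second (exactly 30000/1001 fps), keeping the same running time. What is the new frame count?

Target frames = source frames × (target rate / source rate) = 63063 × (30000/1001)/(30) = 63063 × 1000/1001 = 63000.

63000 frames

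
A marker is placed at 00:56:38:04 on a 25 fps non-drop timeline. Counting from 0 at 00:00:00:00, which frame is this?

Total seconds to the label: (0 × 3600 + 56 × 60 + 38) = 3398.
Frame index = 3398 × 25 + 4 = 84954.

frame 84954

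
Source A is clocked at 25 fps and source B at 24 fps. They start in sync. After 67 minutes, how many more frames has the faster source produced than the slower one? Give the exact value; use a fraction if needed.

67 min = 4020 s.
A emits 25 × 4020 = 100500 frames; B emits 24 × 4020 = 96480.
Difference = 4020 frames; B is behind A.

4020 frames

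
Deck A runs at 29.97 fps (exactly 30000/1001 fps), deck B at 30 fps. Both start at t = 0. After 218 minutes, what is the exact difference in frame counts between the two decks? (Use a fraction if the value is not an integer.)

392400/1001 frames

218 min = 13080 s.
A emits 30000/1001 × 13080 = 392400000/1001 frames; B emits 30 × 13080 = 392400.
Difference = 392400/1001 frames (≈ 392.0080); B is ahead of A.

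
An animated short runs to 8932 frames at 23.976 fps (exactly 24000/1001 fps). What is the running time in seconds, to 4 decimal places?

Running time = 8932 × 1001/24000 = 2235233/6000 s ≈ 372.5388 s.

372.5388 seconds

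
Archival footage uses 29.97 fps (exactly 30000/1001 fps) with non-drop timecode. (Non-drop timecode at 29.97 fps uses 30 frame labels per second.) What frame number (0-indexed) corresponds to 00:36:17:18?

frame 65328

Total seconds to the label: (0 × 3600 + 36 × 60 + 17) = 2177.
Frame index = 2177 × 30 + 18 = 65328.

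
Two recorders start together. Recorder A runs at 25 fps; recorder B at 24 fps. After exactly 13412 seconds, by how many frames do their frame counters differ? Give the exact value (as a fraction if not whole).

A emits 25 × 13412 = 335300 frames; B emits 24 × 13412 = 321888.
Difference = 13412 frames; B is behind A.

13412 frames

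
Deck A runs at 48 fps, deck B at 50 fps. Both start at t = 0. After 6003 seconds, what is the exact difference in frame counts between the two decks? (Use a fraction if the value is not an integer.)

12006 frames

A emits 48 × 6003 = 288144 frames; B emits 50 × 6003 = 300150.
Difference = 12006 frames; B is ahead of A.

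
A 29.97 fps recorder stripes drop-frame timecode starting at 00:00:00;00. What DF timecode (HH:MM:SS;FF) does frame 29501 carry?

Each 10-minute DF block holds 10 × 60 × 30 − 9 × 2 = 17982 frames. 29501 ÷ 17982 → 1 full block, remainder 11519.
Within the partial block the first minute is 1800 frames and each further minute 1798, so 6 further minute boundaries passed. Total skipped labels = 18 × 1 + 2 × 6 = 30.
Non-drop label index = 29501 + 30 = 29531; at 30 labels/s that is 00:16:24:11, i.e. DF 00:16:24;11.

00:16:24;11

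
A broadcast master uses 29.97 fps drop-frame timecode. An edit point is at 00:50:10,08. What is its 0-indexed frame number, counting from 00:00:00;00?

90218

Complete 10-minute blocks: 5, each 17982 frames → 89910.
Remaining 0 whole minutes in the current block: 0 frames.
Within the current minute: 10 × 30 + 8 = 308. Total = 89910 + 0 + 308 = 90218.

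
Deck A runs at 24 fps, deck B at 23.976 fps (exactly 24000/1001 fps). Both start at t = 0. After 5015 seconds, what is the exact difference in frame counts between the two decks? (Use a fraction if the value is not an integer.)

A emits 24 × 5015 = 120360 frames; B emits 24000/1001 × 5015 = 120360000/1001.
Difference = 120360/1001 frames (≈ 120.2398); B is behind A.

120360/1001 frames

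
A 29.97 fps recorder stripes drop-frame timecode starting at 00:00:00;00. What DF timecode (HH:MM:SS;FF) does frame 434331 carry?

04:01:32;05

Each 10-minute DF block holds 10 × 60 × 30 − 9 × 2 = 17982 frames. 434331 ÷ 17982 → 24 full blocks, remainder 2763.
Within the partial block the first minute is 1800 frames and each further minute 1798, so 1 further minute boundary passed. Total skipped labels = 18 × 24 + 2 × 1 = 434.
Non-drop label index = 434331 + 434 = 434765; at 30 labels/s that is 04:01:32:05, i.e. DF 04:01:32;05.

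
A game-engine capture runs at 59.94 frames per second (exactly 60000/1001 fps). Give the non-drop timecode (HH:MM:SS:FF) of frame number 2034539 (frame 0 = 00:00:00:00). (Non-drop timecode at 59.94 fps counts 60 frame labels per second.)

2034539 ÷ 60 = 33908 full seconds, remainder 59 frames.
33908 s = 9 h 25 min 8 s.
Timecode: 09:25:08:59.

09:25:08:59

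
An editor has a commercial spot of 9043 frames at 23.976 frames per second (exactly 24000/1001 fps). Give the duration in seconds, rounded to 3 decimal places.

377.168 seconds

Running time = 9043 × 1001/24000 = 9052043/24000 s ≈ 377.168 s.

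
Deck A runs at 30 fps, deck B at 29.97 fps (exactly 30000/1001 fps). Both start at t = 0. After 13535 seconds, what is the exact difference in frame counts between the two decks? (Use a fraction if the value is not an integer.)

A emits 30 × 13535 = 406050 frames; B emits 30000/1001 × 13535 = 406050000/1001.
Difference = 406050/1001 frames (≈ 405.6444); B is behind A.

406050/1001 frames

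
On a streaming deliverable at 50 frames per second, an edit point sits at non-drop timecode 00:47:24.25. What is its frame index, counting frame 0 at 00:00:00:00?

142225

Total seconds to the label: (0 × 3600 + 47 × 60 + 24) = 2844.
Frame index = 2844 × 50 + 25 = 142225.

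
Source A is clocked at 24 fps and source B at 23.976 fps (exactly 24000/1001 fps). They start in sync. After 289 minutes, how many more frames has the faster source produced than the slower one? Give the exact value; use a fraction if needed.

289 min = 17340 s.
A emits 24 × 17340 = 416160 frames; B emits 24000/1001 × 17340 = 416160000/1001.
Difference = 416160/1001 frames (≈ 415.7443); B is behind A.

416160/1001 frames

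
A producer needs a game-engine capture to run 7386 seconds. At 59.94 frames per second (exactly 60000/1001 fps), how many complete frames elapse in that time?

Frames = 7386 × 60000/1001 = 443160000/1001 ≈ 442717.2827.
Complete frames: 442717.

442717 frames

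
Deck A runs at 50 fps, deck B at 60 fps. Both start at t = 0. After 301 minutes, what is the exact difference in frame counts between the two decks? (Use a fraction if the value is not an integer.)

301 min = 18060 s.
A emits 50 × 18060 = 903000 frames; B emits 60 × 18060 = 1083600.
Difference = 180600 frames; B is ahead of A.

180600 frames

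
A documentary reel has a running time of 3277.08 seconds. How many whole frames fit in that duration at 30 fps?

98312 frames

Frames = 3277.08 × 30 = 491562/5 ≈ 98312.4000.
Complete frames: 98312.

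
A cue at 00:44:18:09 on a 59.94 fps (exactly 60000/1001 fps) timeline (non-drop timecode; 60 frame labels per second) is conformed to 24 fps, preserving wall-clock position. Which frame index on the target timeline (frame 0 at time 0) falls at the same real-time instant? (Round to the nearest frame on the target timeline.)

frame 63859

Source frame index: (0×3600 + 44×60 + 18) × 60 + 9 = 159489.
Real time: 159489 / (60000/1001) = 53216163/20000 s.
Target frame: (53216163/20000) × (24) = 159648489/2500 ≈ 63859.396 → 63859.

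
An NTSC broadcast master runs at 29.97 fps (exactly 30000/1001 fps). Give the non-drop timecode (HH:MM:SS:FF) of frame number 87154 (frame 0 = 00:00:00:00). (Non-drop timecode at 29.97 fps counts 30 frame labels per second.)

00:48:25:04

87154 ÷ 30 = 2905 full seconds, remainder 4 frames.
2905 s = 0 h 48 min 25 s.
Timecode: 00:48:25:04.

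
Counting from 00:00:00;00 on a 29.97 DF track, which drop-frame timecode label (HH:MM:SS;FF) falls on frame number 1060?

00:00:35;10

Ten DF minutes hold 17982 frames, so frame 1060 lies in block 0 (frames 0–17981) with 1060 frames into that block.
The block's first minute is 1800 frames and the rest 1798 each; 1060 frames reaches minute 0, so 0 × 18 + 0 × 2 = 0 labels have been skipped so far.
Adding those back, label number 1060 + 0 = 1060 at 30 labels/s is 35 s + 10 f = 0 h 0 min 35 s frame 10, i.e. 00:00:35;10.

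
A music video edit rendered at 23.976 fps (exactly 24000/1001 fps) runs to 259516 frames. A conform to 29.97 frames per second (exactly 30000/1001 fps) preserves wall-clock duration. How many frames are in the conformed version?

324395 frames

Target frames = source frames × (target rate / source rate) = 259516 × (30000/1001)/(24000/1001) = 259516 × 5/4 = 324395.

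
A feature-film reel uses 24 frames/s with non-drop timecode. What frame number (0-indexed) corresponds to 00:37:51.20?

Total seconds to the label: (0 × 3600 + 37 × 60 + 51) = 2271.
Frame index = 2271 × 24 + 20 = 54524.

frame 54524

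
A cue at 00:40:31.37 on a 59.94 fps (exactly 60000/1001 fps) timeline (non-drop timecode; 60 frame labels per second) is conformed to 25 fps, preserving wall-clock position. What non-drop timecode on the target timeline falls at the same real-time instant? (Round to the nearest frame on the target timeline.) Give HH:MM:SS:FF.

Source frame index: (0×3600 + 40×60 + 31) × 60 + 37 = 145897.
Real time: 145897 / (60000/1001) = 146042897/60000 s.
Target frame: (146042897/60000) × (25) = 146042897/2400 ≈ 60851.207 → 60851.
At 25 labels/s: frame 60851 → 00:40:34:01.

00:40:34:01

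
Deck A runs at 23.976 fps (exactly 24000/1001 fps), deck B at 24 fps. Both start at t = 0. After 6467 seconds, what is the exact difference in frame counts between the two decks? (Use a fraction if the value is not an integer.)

155208/1001 frames

A emits 24000/1001 × 6467 = 155208000/1001 frames; B emits 24 × 6467 = 155208.
Difference = 155208/1001 frames (≈ 155.0529); B is ahead of A.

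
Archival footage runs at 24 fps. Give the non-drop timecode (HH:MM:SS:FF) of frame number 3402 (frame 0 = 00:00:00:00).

00:02:21:18

3402 ÷ 24 = 141 full seconds, remainder 18 frames.
141 s = 0 h 2 min 21 s.
Timecode: 00:02:21:18.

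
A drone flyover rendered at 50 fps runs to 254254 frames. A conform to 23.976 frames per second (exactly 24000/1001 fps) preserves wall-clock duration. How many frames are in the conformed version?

Target frames = source frames × (target rate / source rate) = 254254 × (24000/1001)/(50) = 254254 × 480/1001 = 121920.

121920 frames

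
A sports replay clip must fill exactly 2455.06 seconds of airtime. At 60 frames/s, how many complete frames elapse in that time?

147303 frames

Frames = 2455.06 × 60 = 736518/5 ≈ 147303.6000.
Complete frames: 147303.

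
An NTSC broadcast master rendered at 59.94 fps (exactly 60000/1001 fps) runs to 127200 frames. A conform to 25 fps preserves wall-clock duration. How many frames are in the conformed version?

Target frames = source frames × (target rate / source rate) = 127200 × (25)/(60000/1001) = 127200 × 1001/2400 = 53053.

53053 frames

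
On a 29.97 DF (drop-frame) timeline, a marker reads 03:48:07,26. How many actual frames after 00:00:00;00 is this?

Complete 10-minute blocks: 22, each 17982 frames → 395604.
Remaining 8 whole minutes in the current block: 1800 + 7 × 1798 = 14386 frames.
Within the current minute: 7 × 30 + 26 − 2 = 234 (labels ;00/;01 skipped at this minute). Total = 395604 + 14386 + 234 = 410224.

410224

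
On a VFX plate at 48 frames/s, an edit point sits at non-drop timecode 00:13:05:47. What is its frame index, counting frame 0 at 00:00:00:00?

37727

Total seconds to the label: (0 × 3600 + 13 × 60 + 5) = 785.
Frame index = 785 × 48 + 47 = 37727.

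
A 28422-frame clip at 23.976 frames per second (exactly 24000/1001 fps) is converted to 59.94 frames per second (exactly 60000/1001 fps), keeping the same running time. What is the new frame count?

Target frames = source frames × (target rate / source rate) = 28422 × (60000/1001)/(24000/1001) = 28422 × 5/2 = 71055.

71055 frames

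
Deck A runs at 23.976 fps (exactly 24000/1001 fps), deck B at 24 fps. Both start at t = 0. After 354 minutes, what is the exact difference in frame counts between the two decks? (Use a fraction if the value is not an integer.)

354 min = 21240 s.
A emits 24000/1001 × 21240 = 509760000/1001 frames; B emits 24 × 21240 = 509760.
Difference = 509760/1001 frames (≈ 509.2507); B is ahead of A.

509760/1001 frames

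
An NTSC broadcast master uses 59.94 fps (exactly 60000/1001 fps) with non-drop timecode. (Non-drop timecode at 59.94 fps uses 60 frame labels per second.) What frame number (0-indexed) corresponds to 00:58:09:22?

209362

Total seconds to the label: (0 × 3600 + 58 × 60 + 9) = 3489.
Frame index = 3489 × 60 + 22 = 209362.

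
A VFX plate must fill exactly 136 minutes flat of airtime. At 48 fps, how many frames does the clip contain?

136 min = 8160 s.
Frames = 8160 × 48 = 391680.

391680 frames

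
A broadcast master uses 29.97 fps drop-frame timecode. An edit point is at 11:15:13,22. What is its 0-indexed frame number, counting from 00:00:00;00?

1214196

Complete 10-minute blocks: 67, each 17982 frames → 1204794.
Remaining 5 whole minutes in the current block: 1800 + 4 × 1798 = 8992 frames.
Within the current minute: 13 × 30 + 22 − 2 = 410 (labels ;00/;01 skipped at this minute). Total = 1204794 + 8992 + 410 = 1214196.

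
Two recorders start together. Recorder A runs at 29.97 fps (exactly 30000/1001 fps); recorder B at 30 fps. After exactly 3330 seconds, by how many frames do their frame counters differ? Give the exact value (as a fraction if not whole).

A emits 30000/1001 × 3330 = 99900000/1001 frames; B emits 30 × 3330 = 99900.
Difference = 99900/1001 frames (≈ 99.8002); B is ahead of A.

99900/1001 frames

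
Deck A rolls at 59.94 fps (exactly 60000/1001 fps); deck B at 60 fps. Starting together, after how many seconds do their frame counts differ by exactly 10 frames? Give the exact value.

1001/6 seconds

The gap grows by |60 − 60000/1001| = 60/1001 frames per second.
Time for a 10-frame gap: 10 ÷ (60/1001) = 1001/6 s.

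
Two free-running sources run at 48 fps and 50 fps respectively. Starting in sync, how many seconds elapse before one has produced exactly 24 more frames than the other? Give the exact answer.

The gap grows by |50 − 48| = 2 frames per second.
Time for a 24-frame gap: 24 ÷ (2) = 12 s.

12 seconds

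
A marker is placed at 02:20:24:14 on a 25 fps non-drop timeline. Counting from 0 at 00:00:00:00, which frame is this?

210614

Total seconds to the label: (2 × 3600 + 20 × 60 + 24) = 8424.
Frame index = 8424 × 25 + 14 = 210614.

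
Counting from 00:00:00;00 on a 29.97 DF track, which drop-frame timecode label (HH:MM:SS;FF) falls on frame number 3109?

Ten DF minutes hold 17982 frames, so frame 3109 lies in block 0 (frames 0–17981) with 3109 frames into that block.
The block's first minute is 1800 frames and the rest 1798 each; 3109 frames reaches minute 1, so 0 × 18 + 1 × 2 = 2 labels have been skipped so far.
Adding those back, label number 3109 + 2 = 3111 at 30 labels/s is 103 s + 21 f = 0 h 1 min 43 s frame 21, i.e. 00:01:43;21.

00:01:43;21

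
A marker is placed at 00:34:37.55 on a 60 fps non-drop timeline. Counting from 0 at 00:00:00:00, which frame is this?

124675

Total seconds to the label: (0 × 3600 + 34 × 60 + 37) = 2077.
Frame index = 2077 × 60 + 55 = 124675.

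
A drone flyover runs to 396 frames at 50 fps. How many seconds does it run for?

7.92 seconds

Running time = 396 / (50) = 7.92 s.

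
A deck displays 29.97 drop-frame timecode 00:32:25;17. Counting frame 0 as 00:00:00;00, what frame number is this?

As if non-drop at 30 labels/s: (0 × 3600 + 32 × 60 + 25) × 30 + 17 = 58367.
Minute boundaries passed: 32; those not divisible by 10: 32 − 3 = 29; dropped labels = 2 × 29 = 58.
Actual frame index = 58367 − 58 = 58309.

58309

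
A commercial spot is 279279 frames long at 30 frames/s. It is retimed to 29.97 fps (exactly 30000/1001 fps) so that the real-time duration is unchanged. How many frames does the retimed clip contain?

279000 frames

Target frames = source frames × (target rate / source rate) = 279279 × (30000/1001)/(30) = 279279 × 1000/1001 = 279000.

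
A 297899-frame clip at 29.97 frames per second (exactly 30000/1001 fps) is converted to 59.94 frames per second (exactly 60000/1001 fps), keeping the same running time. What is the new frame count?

Target frames = source frames × (target rate / source rate) = 297899 × (60000/1001)/(30000/1001) = 297899 × 2 = 595798.

595798 frames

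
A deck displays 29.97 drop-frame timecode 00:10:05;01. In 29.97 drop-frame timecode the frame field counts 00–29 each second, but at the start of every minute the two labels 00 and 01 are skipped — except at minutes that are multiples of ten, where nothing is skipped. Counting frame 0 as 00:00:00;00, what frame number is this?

As if non-drop at 30 labels/s: (0 × 3600 + 10 × 60 + 5) × 30 + 1 = 18151.
Minute boundaries passed: 10; those not divisible by 10: 10 − 1 = 9; dropped labels = 2 × 9 = 18.
Actual frame index = 18151 − 18 = 18133.

18133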